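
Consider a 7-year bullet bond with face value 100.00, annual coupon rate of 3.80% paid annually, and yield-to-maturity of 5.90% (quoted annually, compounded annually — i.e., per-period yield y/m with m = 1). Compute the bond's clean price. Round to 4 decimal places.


Coupon per period c = face * coupon_rate / m = 3.800000
Periods per year m = 1; per-period yield y/m = 0.059000
Number of cashflows N = 7
Cashflows (t years, CF_t, discount factor 1/(1+y/m)^(m*t), PV):
  t = 1.0000: CF_t = 3.800000, DF = 0.944287, PV = 3.588291
  t = 2.0000: CF_t = 3.800000, DF = 0.891678, PV = 3.388377
  t = 3.0000: CF_t = 3.800000, DF = 0.842000, PV = 3.199600
  t = 4.0000: CF_t = 3.800000, DF = 0.795090, PV = 3.021341
  t = 5.0000: CF_t = 3.800000, DF = 0.750793, PV = 2.853013
  t = 6.0000: CF_t = 3.800000, DF = 0.708964, PV = 2.694064
  t = 7.0000: CF_t = 103.800000, DF = 0.669466, PV = 69.490531
Price P = sum_t PV_t = 88.235217

Answer: Price = 88.2352


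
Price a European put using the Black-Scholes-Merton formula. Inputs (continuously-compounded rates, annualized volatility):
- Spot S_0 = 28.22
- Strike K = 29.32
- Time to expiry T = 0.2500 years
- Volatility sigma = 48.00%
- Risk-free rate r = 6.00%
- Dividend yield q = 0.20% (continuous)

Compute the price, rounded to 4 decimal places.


Answer: Price = 3.0786

Derivation:
d1 = (ln(S/K) + (r - q + 0.5*sigma^2) * T) / (sigma * sqrt(T)) = 0.02108779
d2 = d1 - sigma * sqrt(T) = -0.21891221
exp(-rT) = 0.98511194; exp(-qT) = 0.99950012
P = K * exp(-rT) * N(-d2) - S_0 * exp(-qT) * N(-d1)
N(-d1) = 0.49158781; N(-d2) = 0.58664078
P = 29.3200 * 0.98511194 * 0.58664078 - 28.2200 * 0.99950012 * 0.49158781 = 3.0786


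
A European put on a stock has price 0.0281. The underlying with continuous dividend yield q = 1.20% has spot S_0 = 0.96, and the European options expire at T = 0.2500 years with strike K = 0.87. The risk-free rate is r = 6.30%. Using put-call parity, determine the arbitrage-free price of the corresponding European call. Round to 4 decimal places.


Answer: Call price = 0.1288

Derivation:
Put-call parity: C - P = S_0 * exp(-qT) - K * exp(-rT).
S_0 * exp(-qT) = 0.9600 * 0.99700450 = 0.95712432
K * exp(-rT) = 0.8700 * 0.98437338 = 0.85640484
C = P + S*exp(-qT) - K*exp(-rT)
C = 0.0281 + 0.95712432 - 0.85640484 = 0.1288


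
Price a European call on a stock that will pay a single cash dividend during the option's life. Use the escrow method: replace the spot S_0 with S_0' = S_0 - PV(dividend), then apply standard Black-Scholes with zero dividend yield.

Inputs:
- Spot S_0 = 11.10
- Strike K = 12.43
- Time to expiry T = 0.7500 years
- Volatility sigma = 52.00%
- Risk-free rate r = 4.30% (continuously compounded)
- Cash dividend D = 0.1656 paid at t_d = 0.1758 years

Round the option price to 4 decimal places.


Answer: Price = 1.5416

Derivation:
PV(D) = D * exp(-r * t_d) = 0.1656 * 0.99246910 = 0.16435288
S_0' = S_0 - PV(D) = 11.1000 - 0.16435288 = 10.93564712
d1 = (ln(S_0'/K) + (r + sigma^2/2)*T) / (sigma*sqrt(T)) = 0.01235735
d2 = d1 - sigma*sqrt(T) = -0.43797586
exp(-rT) = 0.96826449
N(d1) = 0.50492974; N(d2) = 0.33070189
C = S_0' * N(d1) - K * exp(-rT) * N(d2) = 10.93564712 * 0.50492974 - 12.4300 * 0.96826449 * 0.33070189 = 1.5416


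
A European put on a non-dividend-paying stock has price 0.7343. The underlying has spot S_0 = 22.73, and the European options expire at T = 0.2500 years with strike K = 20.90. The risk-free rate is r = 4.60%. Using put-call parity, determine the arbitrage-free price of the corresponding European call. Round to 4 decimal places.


Put-call parity: C - P = S_0 * exp(-qT) - K * exp(-rT).
S_0 * exp(-qT) = 22.7300 * 1.00000000 = 22.73000000
K * exp(-rT) = 20.9000 * 0.98856587 = 20.66102673
C = P + S*exp(-qT) - K*exp(-rT)
C = 0.7343 + 22.73000000 - 20.66102673 = 2.8033

Answer: Call price = 2.8033


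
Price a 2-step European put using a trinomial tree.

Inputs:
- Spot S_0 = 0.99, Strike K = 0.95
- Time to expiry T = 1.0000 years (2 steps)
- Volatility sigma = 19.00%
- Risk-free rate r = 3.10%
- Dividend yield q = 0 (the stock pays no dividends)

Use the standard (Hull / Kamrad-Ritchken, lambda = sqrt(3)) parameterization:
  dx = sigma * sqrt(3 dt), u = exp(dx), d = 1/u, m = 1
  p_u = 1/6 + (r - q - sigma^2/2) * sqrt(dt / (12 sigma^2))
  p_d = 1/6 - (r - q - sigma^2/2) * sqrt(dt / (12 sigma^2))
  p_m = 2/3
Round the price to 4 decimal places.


Answer: Price = V(0,0) = 0.0401

Derivation:
dt = T/N = 0.500000; dx = sigma*sqrt(3*dt) = 0.232702
u = exp(dx) = 1.262005; d = 1/u = 0.792390
p_u = 0.180579, p_m = 0.666667, p_d = 0.152754
Discount per step: exp(-r*dt) = 0.984620
Stock lattice S(k, j) with j the centered position index:
  k=0: S(0,+0) = 0.9900
  k=1: S(1,-1) = 0.7845; S(1,+0) = 0.9900; S(1,+1) = 1.2494
  k=2: S(2,-2) = 0.6216; S(2,-1) = 0.7845; S(2,+0) = 0.9900; S(2,+1) = 1.2494; S(2,+2) = 1.5767
Terminal payoffs V(N, j) = max(K - S_T, 0):
  V(2,-2) = 0.328397; V(2,-1) = 0.165534; V(2,+0) = 0.000000; V(2,+1) = 0.000000; V(2,+2) = 0.000000
Backward induction: V(k, j) = exp(-r*dt) * [p_u * V(k+1, j+1) + p_m * V(k+1, j) + p_d * V(k+1, j-1)]
  V(1,-1) = exp(-r*dt) * [p_u*0.000000 + p_m*0.165534 + p_d*0.328397] = 0.158051
  V(1,+0) = exp(-r*dt) * [p_u*0.000000 + p_m*0.000000 + p_d*0.165534] = 0.024897
  V(1,+1) = exp(-r*dt) * [p_u*0.000000 + p_m*0.000000 + p_d*0.000000] = 0.000000
  V(0,+0) = exp(-r*dt) * [p_u*0.000000 + p_m*0.024897 + p_d*0.158051] = 0.040114


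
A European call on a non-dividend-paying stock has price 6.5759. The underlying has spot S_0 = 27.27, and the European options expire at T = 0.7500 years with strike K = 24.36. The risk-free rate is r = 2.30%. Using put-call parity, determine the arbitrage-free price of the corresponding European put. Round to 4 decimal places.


Put-call parity: C - P = S_0 * exp(-qT) - K * exp(-rT).
S_0 * exp(-qT) = 27.2700 * 1.00000000 = 27.27000000
K * exp(-rT) = 24.3600 * 0.98289793 = 23.94339356
P = C - S*exp(-qT) + K*exp(-rT)
P = 6.5759 - 27.27000000 + 23.94339356 = 3.2493

Answer: Put price = 3.2493


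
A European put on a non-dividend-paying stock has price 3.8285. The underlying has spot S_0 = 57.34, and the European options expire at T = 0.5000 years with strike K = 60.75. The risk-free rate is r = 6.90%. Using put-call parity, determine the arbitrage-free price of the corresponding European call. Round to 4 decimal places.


Answer: Call price = 2.4786

Derivation:
Put-call parity: C - P = S_0 * exp(-qT) - K * exp(-rT).
S_0 * exp(-qT) = 57.3400 * 1.00000000 = 57.34000000
K * exp(-rT) = 60.7500 * 0.96608834 = 58.68986664
C = P + S*exp(-qT) - K*exp(-rT)
C = 3.8285 + 57.34000000 - 58.68986664 = 2.4786


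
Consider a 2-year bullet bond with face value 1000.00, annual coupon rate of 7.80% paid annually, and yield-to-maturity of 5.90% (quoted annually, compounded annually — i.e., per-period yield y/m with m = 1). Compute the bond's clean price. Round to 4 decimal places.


Answer: Price = 1034.8833

Derivation:
Coupon per period c = face * coupon_rate / m = 78.000000
Periods per year m = 1; per-period yield y/m = 0.059000
Number of cashflows N = 2
Cashflows (t years, CF_t, discount factor 1/(1+y/m)^(m*t), PV):
  t = 1.0000: CF_t = 78.000000, DF = 0.944287, PV = 73.654391
  t = 2.0000: CF_t = 1078.000000, DF = 0.891678, PV = 961.228946
Price P = sum_t PV_t = 1034.883337


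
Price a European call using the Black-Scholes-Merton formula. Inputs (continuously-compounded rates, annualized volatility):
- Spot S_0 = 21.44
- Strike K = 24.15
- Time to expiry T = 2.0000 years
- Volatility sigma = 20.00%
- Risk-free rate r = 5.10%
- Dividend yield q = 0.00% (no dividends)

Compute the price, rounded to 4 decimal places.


d1 = (ln(S/K) + (r - q + 0.5*sigma^2) * T) / (sigma * sqrt(T)) = 0.08122520
d2 = d1 - sigma * sqrt(T) = -0.20161751
exp(-rT) = 0.90302955; exp(-qT) = 1.00000000
C = S_0 * exp(-qT) * N(d1) - K * exp(-rT) * N(d2)
N(d1) = 0.53236857; N(d2) = 0.42010788
C = 21.4400 * 1.00000000 * 0.53236857 - 24.1500 * 0.90302955 * 0.42010788 = 2.2522

Answer: Price = 2.2522


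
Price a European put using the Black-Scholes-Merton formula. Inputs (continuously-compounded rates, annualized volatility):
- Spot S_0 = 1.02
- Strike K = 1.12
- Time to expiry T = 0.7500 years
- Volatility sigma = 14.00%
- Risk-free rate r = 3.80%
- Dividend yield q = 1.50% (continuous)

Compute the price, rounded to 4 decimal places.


Answer: Price = 0.1004

Derivation:
d1 = (ln(S/K) + (r - q + 0.5*sigma^2) * T) / (sigma * sqrt(T)) = -0.56849254
d2 = d1 - sigma * sqrt(T) = -0.68973610
exp(-rT) = 0.97190229; exp(-qT) = 0.98881304
P = K * exp(-rT) * N(-d2) - S_0 * exp(-qT) * N(-d1)
N(-d1) = 0.71514972; N(-d2) = 0.75481992
P = 1.1200 * 0.97190229 * 0.75481992 - 1.0200 * 0.98881304 * 0.71514972 = 0.1004


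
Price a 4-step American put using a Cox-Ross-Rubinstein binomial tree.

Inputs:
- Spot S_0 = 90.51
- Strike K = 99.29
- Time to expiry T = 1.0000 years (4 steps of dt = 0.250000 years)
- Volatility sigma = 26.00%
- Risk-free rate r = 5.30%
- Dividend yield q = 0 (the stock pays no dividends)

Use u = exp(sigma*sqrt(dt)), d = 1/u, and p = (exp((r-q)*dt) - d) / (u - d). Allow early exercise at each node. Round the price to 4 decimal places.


Answer: Price = V(0,0) = 12.7882

Derivation:
dt = T/N = 0.250000
u = exp(sigma*sqrt(dt)) = 1.138828; d = 1/u = 0.878095
p = (exp((r-q)*dt) - d) / (u - d) = 0.518702
Discount per step: exp(-r*dt) = 0.986837
Stock lattice S(k, i) with i counting down-moves:
  k=0: S(0,0) = 90.5100
  k=1: S(1,0) = 103.0754; S(1,1) = 79.4764
  k=2: S(2,0) = 117.3851; S(2,1) = 90.5100; S(2,2) = 69.7879
  k=3: S(3,0) = 133.6815; S(3,1) = 103.0754; S(3,2) = 79.4764; S(3,3) = 61.2804
  k=4: S(4,0) = 152.2403; S(4,1) = 117.3851; S(4,2) = 90.5100; S(4,3) = 69.7879; S(4,4) = 53.8101
Terminal payoffs V(N, i) = max(K - S_T, 0):
  V(4,0) = 0.000000; V(4,1) = 0.000000; V(4,2) = 8.780000; V(4,3) = 29.502121; V(4,4) = 45.479945
Backward induction: V(k, i) = exp(-r*dt) * [p * V(k+1, i) + (1-p) * V(k+1, i+1)]; then take max(V_cont, immediate exercise) for American.
  V(3,0) = exp(-r*dt) * [p*0.000000 + (1-p)*0.000000] = 0.000000; exercise = 0.000000; V(3,0) = max -> 0.000000
  V(3,1) = exp(-r*dt) * [p*0.000000 + (1-p)*8.780000] = 4.170173; exercise = 0.000000; V(3,1) = max -> 4.170173
  V(3,2) = exp(-r*dt) * [p*8.780000 + (1-p)*29.502121] = 18.506667; exercise = 19.813583; V(3,2) = max -> 19.813583
  V(3,3) = exp(-r*dt) * [p*29.502121 + (1-p)*45.479945] = 36.702667; exercise = 38.009582; V(3,3) = max -> 38.009582
  V(2,0) = exp(-r*dt) * [p*0.000000 + (1-p)*4.170173] = 1.980677; exercise = 0.000000; V(2,0) = max -> 1.980677
  V(2,1) = exp(-r*dt) * [p*4.170173 + (1-p)*19.813583] = 11.545319; exercise = 8.780000; V(2,1) = max -> 11.545319
  V(2,2) = exp(-r*dt) * [p*19.813583 + (1-p)*38.009582] = 28.195206; exercise = 29.502121; V(2,2) = max -> 29.502121
  V(1,0) = exp(-r*dt) * [p*1.980677 + (1-p)*11.545319] = 6.497454; exercise = 0.000000; V(1,0) = max -> 6.497454
  V(1,1) = exp(-r*dt) * [p*11.545319 + (1-p)*29.502121] = 19.922164; exercise = 19.813583; V(1,1) = max -> 19.922164
  V(0,0) = exp(-r*dt) * [p*6.497454 + (1-p)*19.922164] = 12.788168; exercise = 8.780000; V(0,0) = max -> 12.788168


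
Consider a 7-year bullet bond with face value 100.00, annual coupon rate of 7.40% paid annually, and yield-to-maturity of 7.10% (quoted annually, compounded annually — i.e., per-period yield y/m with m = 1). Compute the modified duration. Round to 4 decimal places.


Coupon per period c = face * coupon_rate / m = 7.400000
Periods per year m = 1; per-period yield y/m = 0.071000
Number of cashflows N = 7
Cashflows (t years, CF_t, discount factor 1/(1+y/m)^(m*t), PV):
  t = 1.0000: CF_t = 7.400000, DF = 0.933707, PV = 6.909430
  t = 2.0000: CF_t = 7.400000, DF = 0.871808, PV = 6.451382
  t = 3.0000: CF_t = 7.400000, DF = 0.814013, PV = 6.023700
  t = 4.0000: CF_t = 7.400000, DF = 0.760050, PV = 5.624369
  t = 5.0000: CF_t = 7.400000, DF = 0.709664, PV = 5.251512
  t = 6.0000: CF_t = 7.400000, DF = 0.662618, PV = 4.903373
  t = 7.0000: CF_t = 107.400000, DF = 0.618691, PV = 66.447399
Price P = sum_t PV_t = 101.611165
First compute Macaulay numerator sum_t t * PV_t:
  t * PV_t at t = 1.0000: 6.909430
  t * PV_t at t = 2.0000: 12.902765
  t * PV_t at t = 3.0000: 18.071099
  t * PV_t at t = 4.0000: 22.497478
  t * PV_t at t = 5.0000: 26.257560
  t * PV_t at t = 6.0000: 29.420236
  t * PV_t at t = 7.0000: 465.131793
Macaulay duration D = 581.190360 / 101.611165 = 5.719749
Modified duration = D / (1 + y/m) = 5.719749 / (1 + 0.071000) = 5.340569

Answer: Modified duration = 5.3406


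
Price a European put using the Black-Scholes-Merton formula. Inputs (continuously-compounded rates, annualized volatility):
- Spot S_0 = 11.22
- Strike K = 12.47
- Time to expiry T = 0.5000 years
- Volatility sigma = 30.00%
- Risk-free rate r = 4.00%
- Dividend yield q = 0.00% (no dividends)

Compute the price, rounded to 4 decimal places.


Answer: Price = 1.5709

Derivation:
d1 = (ln(S/K) + (r - q + 0.5*sigma^2) * T) / (sigma * sqrt(T)) = -0.29758758
d2 = d1 - sigma * sqrt(T) = -0.50971962
exp(-rT) = 0.98019867; exp(-qT) = 1.00000000
P = K * exp(-rT) * N(-d2) - S_0 * exp(-qT) * N(-d1)
N(-d1) = 0.61699102; N(-d2) = 0.69487605
P = 12.4700 * 0.98019867 * 0.69487605 - 11.2200 * 1.00000000 * 0.61699102 = 1.5709


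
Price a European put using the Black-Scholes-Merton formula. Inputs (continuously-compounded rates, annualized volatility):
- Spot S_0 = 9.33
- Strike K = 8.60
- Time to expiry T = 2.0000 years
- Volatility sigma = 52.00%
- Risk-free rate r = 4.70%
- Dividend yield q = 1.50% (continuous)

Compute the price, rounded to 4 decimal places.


d1 = (ln(S/K) + (r - q + 0.5*sigma^2) * T) / (sigma * sqrt(T)) = 0.56551247
d2 = d1 - sigma * sqrt(T) = -0.16987858
exp(-rT) = 0.91028276; exp(-qT) = 0.97044553
P = K * exp(-rT) * N(-d2) - S_0 * exp(-qT) * N(-d1)
N(-d1) = 0.28586262; N(-d2) = 0.56744719
P = 8.6000 * 0.91028276 * 0.56744719 - 9.3300 * 0.97044553 * 0.28586262 = 1.8539

Answer: Price = 1.8539


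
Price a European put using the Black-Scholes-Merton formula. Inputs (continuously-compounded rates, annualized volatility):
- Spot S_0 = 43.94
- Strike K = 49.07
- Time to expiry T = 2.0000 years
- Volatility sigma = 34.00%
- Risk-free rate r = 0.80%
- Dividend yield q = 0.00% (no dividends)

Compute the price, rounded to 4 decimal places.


d1 = (ln(S/K) + (r - q + 0.5*sigma^2) * T) / (sigma * sqrt(T)) = 0.04404280
d2 = d1 - sigma * sqrt(T) = -0.43678981
exp(-rT) = 0.98412732; exp(-qT) = 1.00000000
P = K * exp(-rT) * N(-d2) - S_0 * exp(-qT) * N(-d1)
N(-d1) = 0.48243514; N(-d2) = 0.66886810
P = 49.0700 * 0.98412732 * 0.66886810 - 43.9400 * 1.00000000 * 0.48243514 = 11.1022

Answer: Price = 11.1022


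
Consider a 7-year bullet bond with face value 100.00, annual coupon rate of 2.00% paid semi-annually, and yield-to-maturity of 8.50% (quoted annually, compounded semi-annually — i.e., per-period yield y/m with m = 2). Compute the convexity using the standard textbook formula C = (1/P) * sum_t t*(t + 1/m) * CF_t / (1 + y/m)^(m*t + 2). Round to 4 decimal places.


Answer: Convexity = 43.2331

Derivation:
Coupon per period c = face * coupon_rate / m = 1.000000
Periods per year m = 2; per-period yield y/m = 0.042500
Number of cashflows N = 14
Cashflows (t years, CF_t, discount factor 1/(1+y/m)^(m*t), PV):
  t = 0.5000: CF_t = 1.000000, DF = 0.959233, PV = 0.959233
  t = 1.0000: CF_t = 1.000000, DF = 0.920127, PV = 0.920127
  t = 1.5000: CF_t = 1.000000, DF = 0.882616, PV = 0.882616
  t = 2.0000: CF_t = 1.000000, DF = 0.846634, PV = 0.846634
  t = 2.5000: CF_t = 1.000000, DF = 0.812119, PV = 0.812119
  t = 3.0000: CF_t = 1.000000, DF = 0.779011, PV = 0.779011
  t = 3.5000: CF_t = 1.000000, DF = 0.747253, PV = 0.747253
  t = 4.0000: CF_t = 1.000000, DF = 0.716789, PV = 0.716789
  t = 4.5000: CF_t = 1.000000, DF = 0.687568, PV = 0.687568
  t = 5.0000: CF_t = 1.000000, DF = 0.659537, PV = 0.659537
  t = 5.5000: CF_t = 1.000000, DF = 0.632650, PV = 0.632650
  t = 6.0000: CF_t = 1.000000, DF = 0.606858, PV = 0.606858
  t = 6.5000: CF_t = 1.000000, DF = 0.582118, PV = 0.582118
  t = 7.0000: CF_t = 101.000000, DF = 0.558387, PV = 56.397062
Price P = sum_t PV_t = 66.229575
Convexity numerator sum_t t*(t + 1/m) * CF_t / (1+y/m)^(m*t + 2):
  t = 0.5000: term = 0.441308
  t = 1.0000: term = 1.269951
  t = 1.5000: term = 2.436357
  t = 2.0000: term = 3.895055
  t = 2.5000: term = 5.604396
  t = 3.0000: term = 7.526287
  t = 3.5000: term = 9.625947
  t = 4.0000: term = 11.871671
  t = 4.5000: term = 14.234618
  t = 5.0000: term = 16.688601
  t = 5.5000: term = 19.209900
  t = 6.0000: term = 21.777083
  t = 6.5000: term = 24.370837
  t = 7.0000: term = 2724.354754
Convexity = (1/P) * sum = 2863.306766 / 66.229575 = 43.233053


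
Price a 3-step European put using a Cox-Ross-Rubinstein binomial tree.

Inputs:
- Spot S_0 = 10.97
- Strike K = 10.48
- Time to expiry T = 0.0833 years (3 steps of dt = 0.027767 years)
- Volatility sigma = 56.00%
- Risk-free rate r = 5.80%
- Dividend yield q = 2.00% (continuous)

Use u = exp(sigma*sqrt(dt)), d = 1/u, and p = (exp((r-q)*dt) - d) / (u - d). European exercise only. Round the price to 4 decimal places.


Answer: Price = V(0,0) = 0.4902

Derivation:
dt = T/N = 0.027767
u = exp(sigma*sqrt(dt)) = 1.097807; d = 1/u = 0.910907
p = (exp((r-q)*dt) - d) / (u - d) = 0.482337
Discount per step: exp(-r*dt) = 0.998391
Stock lattice S(k, i) with i counting down-moves:
  k=0: S(0,0) = 10.9700
  k=1: S(1,0) = 12.0429; S(1,1) = 9.9926
  k=2: S(2,0) = 13.2208; S(2,1) = 10.9700; S(2,2) = 9.1024
  k=3: S(3,0) = 14.5139; S(3,1) = 12.0429; S(3,2) = 9.9926; S(3,3) = 8.2914
Terminal payoffs V(N, i) = max(K - S_T, 0):
  V(3,0) = 0.000000; V(3,1) = 0.000000; V(3,2) = 0.487352; V(3,3) = 2.188588
Backward induction: V(k, i) = exp(-r*dt) * [p * V(k+1, i) + (1-p) * V(k+1, i+1)].
  V(2,0) = exp(-r*dt) * [p*0.000000 + (1-p)*0.000000] = 0.000000
  V(2,1) = exp(-r*dt) * [p*0.000000 + (1-p)*0.487352] = 0.251878
  V(2,2) = exp(-r*dt) * [p*0.487352 + (1-p)*2.188588] = 1.365818
  V(1,0) = exp(-r*dt) * [p*0.000000 + (1-p)*0.251878] = 0.130178
  V(1,1) = exp(-r*dt) * [p*0.251878 + (1-p)*1.365818] = 0.827191
  V(0,0) = exp(-r*dt) * [p*0.130178 + (1-p)*0.827191] = 0.490206


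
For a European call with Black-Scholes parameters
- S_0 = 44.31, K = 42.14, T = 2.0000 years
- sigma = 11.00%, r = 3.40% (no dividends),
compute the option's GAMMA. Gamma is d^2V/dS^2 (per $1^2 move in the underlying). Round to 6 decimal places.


d1 = 0.8376835418; d2 = 0.6821200499
phi(d1) = 0.2808890883; exp(-qT) = 1.0000000000; exp(-rT) = 0.9342604736
Gamma = exp(-qT) * phi(d1) / (S * sigma * sqrt(T)) = 1.0000000000 * 0.2808890883 / (44.3100 * 0.1100 * 1.4142135624) = 0.040750

Answer: Gamma = 0.040750


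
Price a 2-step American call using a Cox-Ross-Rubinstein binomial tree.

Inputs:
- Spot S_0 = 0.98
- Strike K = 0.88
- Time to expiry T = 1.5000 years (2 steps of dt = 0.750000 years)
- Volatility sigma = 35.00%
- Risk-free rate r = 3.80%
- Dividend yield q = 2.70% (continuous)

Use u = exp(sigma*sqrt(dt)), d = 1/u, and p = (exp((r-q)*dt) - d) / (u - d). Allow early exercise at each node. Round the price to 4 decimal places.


dt = T/N = 0.750000
u = exp(sigma*sqrt(dt)) = 1.354062; d = 1/u = 0.738519
p = (exp((r-q)*dt) - d) / (u - d) = 0.438256
Discount per step: exp(-r*dt) = 0.971902
Stock lattice S(k, i) with i counting down-moves:
  k=0: S(0,0) = 0.9800
  k=1: S(1,0) = 1.3270; S(1,1) = 0.7237
  k=2: S(2,0) = 1.7968; S(2,1) = 0.9800; S(2,2) = 0.5345
Terminal payoffs V(N, i) = max(S_T - K, 0):
  V(2,0) = 0.916814; V(2,1) = 0.100000; V(2,2) = 0.000000
Backward induction: V(k, i) = exp(-r*dt) * [p * V(k+1, i) + (1-p) * V(k+1, i+1)]; then take max(V_cont, immediate exercise) for American.
  V(1,0) = exp(-r*dt) * [p*0.916814 + (1-p)*0.100000] = 0.445106; exercise = 0.446981; V(1,0) = max -> 0.446981
  V(1,1) = exp(-r*dt) * [p*0.100000 + (1-p)*0.000000] = 0.042594; exercise = 0.000000; V(1,1) = max -> 0.042594
  V(0,0) = exp(-r*dt) * [p*0.446981 + (1-p)*0.042594] = 0.213643; exercise = 0.100000; V(0,0) = max -> 0.213643

Answer: Price = V(0,0) = 0.2136


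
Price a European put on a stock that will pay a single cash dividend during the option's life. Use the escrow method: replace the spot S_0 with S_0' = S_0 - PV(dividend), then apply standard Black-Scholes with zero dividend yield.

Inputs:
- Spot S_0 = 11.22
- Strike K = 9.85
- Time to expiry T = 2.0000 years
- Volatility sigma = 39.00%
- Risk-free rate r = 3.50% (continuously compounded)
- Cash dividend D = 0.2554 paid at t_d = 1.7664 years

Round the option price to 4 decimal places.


PV(D) = D * exp(-r * t_d) = 0.2554 * 0.94004832 = 0.24008834
S_0' = S_0 - PV(D) = 11.2200 - 0.24008834 = 10.97991166
d1 = (ln(S_0'/K) + (r + sigma^2/2)*T) / (sigma*sqrt(T)) = 0.59958292
d2 = d1 - sigma*sqrt(T) = 0.04803963
exp(-rT) = 0.93239382
N(-d1) = 0.27439212; N(-d2) = 0.48084233
P = K * exp(-rT) * N(-d2) - S_0' * N(-d1) = 9.8500 * 0.93239382 * 0.48084233 - 10.97991166 * 0.27439212 = 1.4033

Answer: Price = 1.4033


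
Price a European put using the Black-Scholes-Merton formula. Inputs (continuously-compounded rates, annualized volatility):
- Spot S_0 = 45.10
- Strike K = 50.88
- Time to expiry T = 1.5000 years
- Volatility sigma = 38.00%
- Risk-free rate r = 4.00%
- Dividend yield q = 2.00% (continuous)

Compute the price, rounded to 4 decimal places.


d1 = (ln(S/K) + (r - q + 0.5*sigma^2) * T) / (sigma * sqrt(T)) = 0.03805804
d2 = d1 - sigma * sqrt(T) = -0.42734501
exp(-rT) = 0.94176453; exp(-qT) = 0.97044553
P = K * exp(-rT) * N(-d2) - S_0 * exp(-qT) * N(-d1)
N(-d1) = 0.48482070; N(-d2) = 0.66543597
P = 50.8800 * 0.94176453 * 0.66543597 - 45.1000 * 0.97044553 * 0.48482070 = 10.6665

Answer: Price = 10.6665


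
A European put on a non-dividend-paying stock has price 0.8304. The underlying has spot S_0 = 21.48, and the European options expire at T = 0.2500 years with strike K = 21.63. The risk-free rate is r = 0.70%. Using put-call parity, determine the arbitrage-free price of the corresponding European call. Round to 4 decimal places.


Put-call parity: C - P = S_0 * exp(-qT) - K * exp(-rT).
S_0 * exp(-qT) = 21.4800 * 1.00000000 = 21.48000000
K * exp(-rT) = 21.6300 * 0.99825153 = 21.59218060
C = P + S*exp(-qT) - K*exp(-rT)
C = 0.8304 + 21.48000000 - 21.59218060 = 0.7182

Answer: Call price = 0.7182


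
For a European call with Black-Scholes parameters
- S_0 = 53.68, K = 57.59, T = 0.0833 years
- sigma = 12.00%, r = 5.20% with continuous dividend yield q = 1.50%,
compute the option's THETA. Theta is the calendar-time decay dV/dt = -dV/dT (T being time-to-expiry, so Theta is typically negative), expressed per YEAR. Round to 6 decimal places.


d1 = -1.9237287348; d2 = -1.9583628220
phi(d1) = 0.0627055916; exp(-qT) = 0.9987512803; exp(-rT) = 0.9956777678
Theta = -S*exp(-qT)*phi(d1)*sigma/(2*sqrt(T)) - r*K*exp(-rT)*N(d2) + q*S*exp(-qT)*N(d1)
N(d1) = 0.0271942971; N(d2) = 0.0250937270; sqrt(T) = 0.2886173938
Term 1 = -53.6800 * 0.9987512803 * 0.0627055916 * 0.1200 / (2 * 0.2886173938) = -0.6988836419
Term 2 = -0.0520 * 57.5900 * 0.9956777678 * 0.0250937270 = -0.0748228766
Term 3 = 0.0150 * 53.6800 * 0.9987512803 * 0.0271942971 = 0.0218695050
Theta = -0.6988836419 + (-0.0748228766) + (0.0218695050) = -0.751837

Answer: Theta = -0.751837


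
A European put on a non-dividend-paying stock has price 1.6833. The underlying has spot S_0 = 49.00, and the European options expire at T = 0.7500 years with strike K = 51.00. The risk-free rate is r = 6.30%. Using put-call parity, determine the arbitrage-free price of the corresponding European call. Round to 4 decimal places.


Answer: Call price = 2.0370

Derivation:
Put-call parity: C - P = S_0 * exp(-qT) - K * exp(-rT).
S_0 * exp(-qT) = 49.0000 * 1.00000000 = 49.00000000
K * exp(-rT) = 51.0000 * 0.95384891 = 48.64629418
C = P + S*exp(-qT) - K*exp(-rT)
C = 1.6833 + 49.00000000 - 48.64629418 = 2.0370


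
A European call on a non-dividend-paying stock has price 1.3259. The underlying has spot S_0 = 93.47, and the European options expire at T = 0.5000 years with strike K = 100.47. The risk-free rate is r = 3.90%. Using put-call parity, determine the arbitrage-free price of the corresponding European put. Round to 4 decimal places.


Put-call parity: C - P = S_0 * exp(-qT) - K * exp(-rT).
S_0 * exp(-qT) = 93.4700 * 1.00000000 = 93.47000000
K * exp(-rT) = 100.4700 * 0.98068890 = 98.52981330
P = C - S*exp(-qT) + K*exp(-rT)
P = 1.3259 - 93.47000000 + 98.52981330 = 6.3857

Answer: Put price = 6.3857


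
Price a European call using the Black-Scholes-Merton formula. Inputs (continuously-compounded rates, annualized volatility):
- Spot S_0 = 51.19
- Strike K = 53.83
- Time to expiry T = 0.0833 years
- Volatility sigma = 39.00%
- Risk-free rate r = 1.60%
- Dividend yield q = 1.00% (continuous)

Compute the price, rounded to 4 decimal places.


d1 = (ln(S/K) + (r - q + 0.5*sigma^2) * T) / (sigma * sqrt(T)) = -0.38603114
d2 = d1 - sigma * sqrt(T) = -0.49859192
exp(-rT) = 0.99866809; exp(-qT) = 0.99916735
C = S_0 * exp(-qT) * N(d1) - K * exp(-rT) * N(d2)
N(d1) = 0.34973680; N(d2) = 0.30903345
C = 51.1900 * 0.99916735 * 0.34973680 - 53.8300 * 0.99866809 * 0.30903345 = 1.2750

Answer: Price = 1.2750


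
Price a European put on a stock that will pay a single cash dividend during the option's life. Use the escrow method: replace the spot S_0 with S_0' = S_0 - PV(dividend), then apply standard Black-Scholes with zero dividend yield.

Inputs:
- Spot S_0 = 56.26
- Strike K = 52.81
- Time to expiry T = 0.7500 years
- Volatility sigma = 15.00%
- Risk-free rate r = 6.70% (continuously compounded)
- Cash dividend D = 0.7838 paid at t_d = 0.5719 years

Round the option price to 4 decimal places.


PV(D) = D * exp(-r * t_d) = 0.7838 * 0.96240752 = 0.75433501
S_0' = S_0 - PV(D) = 56.2600 - 0.75433501 = 55.50566499
d1 = (ln(S_0'/K) + (r + sigma^2/2)*T) / (sigma*sqrt(T)) = 0.83501800
d2 = d1 - sigma*sqrt(T) = 0.70511419
exp(-rT) = 0.95099165
N(-d1) = 0.20185379; N(-d2) = 0.24036959
P = K * exp(-rT) * N(-d2) - S_0' * N(-d1) = 52.8100 * 0.95099165 * 0.24036959 - 55.50566499 * 0.20185379 = 0.8678

Answer: Price = 0.8678


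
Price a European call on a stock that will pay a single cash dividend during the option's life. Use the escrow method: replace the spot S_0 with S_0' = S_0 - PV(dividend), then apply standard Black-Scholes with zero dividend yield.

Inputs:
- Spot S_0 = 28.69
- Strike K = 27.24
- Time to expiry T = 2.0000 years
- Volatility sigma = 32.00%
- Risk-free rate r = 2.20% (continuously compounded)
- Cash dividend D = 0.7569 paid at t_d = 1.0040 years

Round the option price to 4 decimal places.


Answer: Price = 5.8322

Derivation:
PV(D) = D * exp(-r * t_d) = 0.7569 * 0.97815415 = 0.74036488
S_0' = S_0 - PV(D) = 28.6900 - 0.74036488 = 27.94963512
d1 = (ln(S_0'/K) + (r + sigma^2/2)*T) / (sigma*sqrt(T)) = 0.38032990
d2 = d1 - sigma*sqrt(T) = -0.07221844
exp(-rT) = 0.95695396
N(d1) = 0.64814973; N(d2) = 0.47121403
C = S_0' * N(d1) - K * exp(-rT) * N(d2) = 27.94963512 * 0.64814973 - 27.2400 * 0.95695396 * 0.47121403 = 5.8322


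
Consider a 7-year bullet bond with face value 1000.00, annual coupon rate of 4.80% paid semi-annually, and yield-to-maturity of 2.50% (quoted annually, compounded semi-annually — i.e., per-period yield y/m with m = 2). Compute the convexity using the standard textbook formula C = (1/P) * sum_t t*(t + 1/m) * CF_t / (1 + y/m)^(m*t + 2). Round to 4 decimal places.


Answer: Convexity = 42.5300

Derivation:
Coupon per period c = face * coupon_rate / m = 24.000000
Periods per year m = 2; per-period yield y/m = 0.012500
Number of cashflows N = 14
Cashflows (t years, CF_t, discount factor 1/(1+y/m)^(m*t), PV):
  t = 0.5000: CF_t = 24.000000, DF = 0.987654, PV = 23.703704
  t = 1.0000: CF_t = 24.000000, DF = 0.975461, PV = 23.411065
  t = 1.5000: CF_t = 24.000000, DF = 0.963418, PV = 23.122040
  t = 2.0000: CF_t = 24.000000, DF = 0.951524, PV = 22.836583
  t = 2.5000: CF_t = 24.000000, DF = 0.939777, PV = 22.554649
  t = 3.0000: CF_t = 24.000000, DF = 0.928175, PV = 22.276197
  t = 3.5000: CF_t = 24.000000, DF = 0.916716, PV = 22.001182
  t = 4.0000: CF_t = 24.000000, DF = 0.905398, PV = 21.729563
  t = 4.5000: CF_t = 24.000000, DF = 0.894221, PV = 21.461297
  t = 5.0000: CF_t = 24.000000, DF = 0.883181, PV = 21.196342
  t = 5.5000: CF_t = 24.000000, DF = 0.872277, PV = 20.934659
  t = 6.0000: CF_t = 24.000000, DF = 0.861509, PV = 20.676206
  t = 6.5000: CF_t = 24.000000, DF = 0.850873, PV = 20.420945
  t = 7.0000: CF_t = 1024.000000, DF = 0.840368, PV = 860.536925
Price P = sum_t PV_t = 1146.861357
Convexity numerator sum_t t*(t + 1/m) * CF_t / (1+y/m)^(m*t + 2):
  t = 0.5000: term = 11.561020
  t = 1.0000: term = 34.254874
  t = 1.5000: term = 67.663948
  t = 2.0000: term = 111.380985
  t = 2.5000: term = 165.008867
  t = 3.0000: term = 228.160408
  t = 3.5000: term = 300.458151
  t = 4.0000: term = 381.534160
  t = 4.5000: term = 471.029827
  t = 5.0000: term = 568.595676
  t = 5.5000: term = 673.891172
  t = 6.0000: term = 786.584533
  t = 6.5000: term = 906.352548
  t = 7.0000: term = 44069.563594
Convexity = (1/P) * sum = 48776.039764 / 1146.861357 = 42.530023


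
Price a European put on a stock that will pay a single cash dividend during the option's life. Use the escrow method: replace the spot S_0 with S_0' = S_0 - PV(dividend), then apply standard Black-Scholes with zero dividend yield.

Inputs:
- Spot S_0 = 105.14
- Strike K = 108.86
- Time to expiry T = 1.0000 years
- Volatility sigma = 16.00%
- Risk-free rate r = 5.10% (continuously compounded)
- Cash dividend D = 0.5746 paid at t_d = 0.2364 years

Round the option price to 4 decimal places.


Answer: Price = 6.0846

Derivation:
PV(D) = D * exp(-r * t_d) = 0.5746 * 0.98801599 = 0.56771399
S_0' = S_0 - PV(D) = 105.1400 - 0.56771399 = 104.57228601
d1 = (ln(S_0'/K) + (r + sigma^2/2)*T) / (sigma*sqrt(T)) = 0.14759945
d2 = d1 - sigma*sqrt(T) = -0.01240055
exp(-rT) = 0.95027867
N(-d1) = 0.44132945; N(-d2) = 0.50494698
P = K * exp(-rT) * N(-d2) - S_0' * N(-d1) = 108.8600 * 0.95027867 * 0.50494698 - 104.57228601 * 0.44132945 = 6.0846


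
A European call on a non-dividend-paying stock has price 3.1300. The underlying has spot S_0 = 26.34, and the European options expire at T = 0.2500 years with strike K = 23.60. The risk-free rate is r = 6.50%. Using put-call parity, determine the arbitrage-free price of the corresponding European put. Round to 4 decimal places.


Put-call parity: C - P = S_0 * exp(-qT) - K * exp(-rT).
S_0 * exp(-qT) = 26.3400 * 1.00000000 = 26.34000000
K * exp(-rT) = 23.6000 * 0.98388132 = 23.21959913
P = C - S*exp(-qT) + K*exp(-rT)
P = 3.1300 - 26.34000000 + 23.21959913 = 0.0096

Answer: Put price = 0.0096


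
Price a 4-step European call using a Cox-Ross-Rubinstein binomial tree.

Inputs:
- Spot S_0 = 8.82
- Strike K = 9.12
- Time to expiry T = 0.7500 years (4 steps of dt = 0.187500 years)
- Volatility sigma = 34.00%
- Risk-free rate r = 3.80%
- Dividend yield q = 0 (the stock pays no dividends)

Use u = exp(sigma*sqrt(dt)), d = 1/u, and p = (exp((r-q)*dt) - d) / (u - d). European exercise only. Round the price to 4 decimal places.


Answer: Price = V(0,0) = 0.9994

Derivation:
dt = T/N = 0.187500
u = exp(sigma*sqrt(dt)) = 1.158614; d = 1/u = 0.863100
p = (exp((r-q)*dt) - d) / (u - d) = 0.487457
Discount per step: exp(-r*dt) = 0.992900
Stock lattice S(k, i) with i counting down-moves:
  k=0: S(0,0) = 8.8200
  k=1: S(1,0) = 10.2190; S(1,1) = 7.6125
  k=2: S(2,0) = 11.8398; S(2,1) = 8.8200; S(2,2) = 6.5704
  k=3: S(3,0) = 13.7178; S(3,1) = 10.2190; S(3,2) = 7.6125; S(3,3) = 5.6709
  k=4: S(4,0) = 15.8936; S(4,1) = 11.8398; S(4,2) = 8.8200; S(4,3) = 6.5704; S(4,4) = 4.8946
Terminal payoffs V(N, i) = max(S_T - K, 0):
  V(4,0) = 6.773642; V(4,1) = 2.719845; V(4,2) = 0.000000; V(4,3) = 0.000000; V(4,4) = 0.000000
Backward induction: V(k, i) = exp(-r*dt) * [p * V(k+1, i) + (1-p) * V(k+1, i+1)].
  V(3,0) = exp(-r*dt) * [p*6.773642 + (1-p)*2.719845] = 4.662557
  V(3,1) = exp(-r*dt) * [p*2.719845 + (1-p)*0.000000] = 1.316394
  V(3,2) = exp(-r*dt) * [p*0.000000 + (1-p)*0.000000] = 0.000000
  V(3,3) = exp(-r*dt) * [p*0.000000 + (1-p)*0.000000] = 0.000000
  V(2,0) = exp(-r*dt) * [p*4.662557 + (1-p)*1.316394] = 2.926578
  V(2,1) = exp(-r*dt) * [p*1.316394 + (1-p)*0.000000] = 0.637130
  V(2,2) = exp(-r*dt) * [p*0.000000 + (1-p)*0.000000] = 0.000000
  V(1,0) = exp(-r*dt) * [p*2.926578 + (1-p)*0.637130] = 1.740691
  V(1,1) = exp(-r*dt) * [p*0.637130 + (1-p)*0.000000] = 0.308368
  V(0,0) = exp(-r*dt) * [p*1.740691 + (1-p)*0.308368] = 0.999417


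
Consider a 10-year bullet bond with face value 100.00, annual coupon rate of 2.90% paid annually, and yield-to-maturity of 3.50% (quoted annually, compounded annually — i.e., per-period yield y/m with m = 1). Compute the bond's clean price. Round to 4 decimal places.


Answer: Price = 95.0100

Derivation:
Coupon per period c = face * coupon_rate / m = 2.900000
Periods per year m = 1; per-period yield y/m = 0.035000
Number of cashflows N = 10
Cashflows (t years, CF_t, discount factor 1/(1+y/m)^(m*t), PV):
  t = 1.0000: CF_t = 2.900000, DF = 0.966184, PV = 2.801932
  t = 2.0000: CF_t = 2.900000, DF = 0.933511, PV = 2.707181
  t = 3.0000: CF_t = 2.900000, DF = 0.901943, PV = 2.615634
  t = 4.0000: CF_t = 2.900000, DF = 0.871442, PV = 2.527182
  t = 5.0000: CF_t = 2.900000, DF = 0.841973, PV = 2.441722
  t = 6.0000: CF_t = 2.900000, DF = 0.813501, PV = 2.359152
  t = 7.0000: CF_t = 2.900000, DF = 0.785991, PV = 2.279374
  t = 8.0000: CF_t = 2.900000, DF = 0.759412, PV = 2.202294
  t = 9.0000: CF_t = 2.900000, DF = 0.733731, PV = 2.127820
  t = 10.0000: CF_t = 102.900000, DF = 0.708919, PV = 72.947746
Price P = sum_t PV_t = 95.010037


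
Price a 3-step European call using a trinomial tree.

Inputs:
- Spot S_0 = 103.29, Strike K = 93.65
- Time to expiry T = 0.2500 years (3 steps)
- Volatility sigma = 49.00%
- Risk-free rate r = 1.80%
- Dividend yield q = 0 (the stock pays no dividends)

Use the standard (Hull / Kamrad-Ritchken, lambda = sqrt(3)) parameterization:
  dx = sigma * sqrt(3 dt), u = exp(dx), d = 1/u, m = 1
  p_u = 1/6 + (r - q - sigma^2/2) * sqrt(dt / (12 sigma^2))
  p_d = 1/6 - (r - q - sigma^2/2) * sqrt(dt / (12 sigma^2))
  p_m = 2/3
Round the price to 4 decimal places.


dt = T/N = 0.083333; dx = sigma*sqrt(3*dt) = 0.245000
u = exp(dx) = 1.277621; d = 1/u = 0.782705
p_u = 0.149311, p_m = 0.666667, p_d = 0.184022
Discount per step: exp(-r*dt) = 0.998501
Stock lattice S(k, j) with j the centered position index:
  k=0: S(0,+0) = 103.2900
  k=1: S(1,-1) = 80.8456; S(1,+0) = 103.2900; S(1,+1) = 131.9655
  k=2: S(2,-2) = 63.2782; S(2,-1) = 80.8456; S(2,+0) = 103.2900; S(2,+1) = 131.9655; S(2,+2) = 168.6019
  k=3: S(3,-3) = 49.5281; S(3,-2) = 63.2782; S(3,-1) = 80.8456; S(3,+0) = 103.2900; S(3,+1) = 131.9655; S(3,+2) = 168.6019; S(3,+3) = 215.4094
Terminal payoffs V(N, j) = max(S_T - K, 0):
  V(3,-3) = 0.000000; V(3,-2) = 0.000000; V(3,-1) = 0.000000; V(3,+0) = 9.640000; V(3,+1) = 38.315505; V(3,+2) = 74.951942; V(3,+3) = 121.759435
Backward induction: V(k, j) = exp(-r*dt) * [p_u * V(k+1, j+1) + p_m * V(k+1, j) + p_d * V(k+1, j-1)]
  V(2,-2) = exp(-r*dt) * [p_u*0.000000 + p_m*0.000000 + p_d*0.000000] = 0.000000
  V(2,-1) = exp(-r*dt) * [p_u*9.640000 + p_m*0.000000 + p_d*0.000000] = 1.437203
  V(2,+0) = exp(-r*dt) * [p_u*38.315505 + p_m*9.640000 + p_d*0.000000] = 12.129394
  V(2,+1) = exp(-r*dt) * [p_u*74.951942 + p_m*38.315505 + p_d*9.640000] = 38.451090
  V(2,+2) = exp(-r*dt) * [p_u*121.759435 + p_m*74.951942 + p_d*38.315505] = 75.086198
  V(1,-1) = exp(-r*dt) * [p_u*12.129394 + p_m*1.437203 + p_d*0.000000] = 2.765039
  V(1,+0) = exp(-r*dt) * [p_u*38.451090 + p_m*12.129394 + p_d*1.437203] = 14.070797
  V(1,+1) = exp(-r*dt) * [p_u*75.086198 + p_m*38.451090 + p_d*12.129394] = 39.018777
  V(0,+0) = exp(-r*dt) * [p_u*39.018777 + p_m*14.070797 + p_d*2.765039] = 15.691746

Answer: Price = V(0,0) = 15.6917


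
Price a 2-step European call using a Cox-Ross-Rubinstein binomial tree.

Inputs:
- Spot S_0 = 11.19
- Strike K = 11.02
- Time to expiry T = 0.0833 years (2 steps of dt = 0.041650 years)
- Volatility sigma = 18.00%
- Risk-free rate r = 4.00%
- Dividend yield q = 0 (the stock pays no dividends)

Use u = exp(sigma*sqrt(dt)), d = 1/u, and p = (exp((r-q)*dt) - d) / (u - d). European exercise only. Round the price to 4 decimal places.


dt = T/N = 0.041650
u = exp(sigma*sqrt(dt)) = 1.037418; d = 1/u = 0.963932
p = (exp((r-q)*dt) - d) / (u - d) = 0.513507
Discount per step: exp(-r*dt) = 0.998335
Stock lattice S(k, i) with i counting down-moves:
  k=0: S(0,0) = 11.1900
  k=1: S(1,0) = 11.6087; S(1,1) = 10.7864
  k=2: S(2,0) = 12.0431; S(2,1) = 11.1900; S(2,2) = 10.3973
Terminal payoffs V(N, i) = max(S_T - K, 0):
  V(2,0) = 1.023084; V(2,1) = 0.170000; V(2,2) = 0.000000
Backward induction: V(k, i) = exp(-r*dt) * [p * V(k+1, i) + (1-p) * V(k+1, i+1)].
  V(1,0) = exp(-r*dt) * [p*1.023084 + (1-p)*0.170000] = 0.607052
  V(1,1) = exp(-r*dt) * [p*0.170000 + (1-p)*0.000000] = 0.087151
  V(0,0) = exp(-r*dt) * [p*0.607052 + (1-p)*0.087151] = 0.353534

Answer: Price = V(0,0) = 0.3535


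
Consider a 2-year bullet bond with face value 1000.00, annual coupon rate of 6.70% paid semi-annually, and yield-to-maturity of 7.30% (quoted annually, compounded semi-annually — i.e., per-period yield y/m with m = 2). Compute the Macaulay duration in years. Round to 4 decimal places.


Coupon per period c = face * coupon_rate / m = 33.500000
Periods per year m = 2; per-period yield y/m = 0.036500
Number of cashflows N = 4
Cashflows (t years, CF_t, discount factor 1/(1+y/m)^(m*t), PV):
  t = 0.5000: CF_t = 33.500000, DF = 0.964785, PV = 32.320309
  t = 1.0000: CF_t = 33.500000, DF = 0.930811, PV = 31.182160
  t = 1.5000: CF_t = 33.500000, DF = 0.898033, PV = 30.084091
  t = 2.0000: CF_t = 1033.500000, DF = 0.866409, PV = 895.433329
Price P = sum_t PV_t = 989.019888
Macaulay numerator sum_t t * PV_t:
  t * PV_t at t = 0.5000: 16.160154
  t * PV_t at t = 1.0000: 31.182160
  t * PV_t at t = 1.5000: 45.126136
  t * PV_t at t = 2.0000: 1790.866658
Macaulay duration D = (sum_t t * PV_t) / P = 1883.335108 / 989.019888 = 1.904244

Answer: Macaulay duration = 1.9042 years


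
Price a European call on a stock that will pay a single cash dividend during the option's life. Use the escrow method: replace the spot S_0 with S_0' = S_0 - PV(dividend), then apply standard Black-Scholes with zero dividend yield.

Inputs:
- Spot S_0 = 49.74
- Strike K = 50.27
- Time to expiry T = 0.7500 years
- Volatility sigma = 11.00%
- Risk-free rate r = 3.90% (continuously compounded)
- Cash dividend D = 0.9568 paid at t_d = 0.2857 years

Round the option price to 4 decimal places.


PV(D) = D * exp(-r * t_d) = 0.9568 * 0.98891955 = 0.94619822
S_0' = S_0 - PV(D) = 49.7400 - 0.94619822 = 48.79380178
d1 = (ln(S_0'/K) + (r + sigma^2/2)*T) / (sigma*sqrt(T)) = 0.04180346
d2 = d1 - sigma*sqrt(T) = -0.05345934
exp(-rT) = 0.97117364
N(d1) = 0.51667231; N(d2) = 0.47868297
C = S_0' * N(d1) - K * exp(-rT) * N(d2) = 48.79380178 * 0.51667231 - 50.2700 * 0.97117364 * 0.47868297 = 1.8407

Answer: Price = 1.8407


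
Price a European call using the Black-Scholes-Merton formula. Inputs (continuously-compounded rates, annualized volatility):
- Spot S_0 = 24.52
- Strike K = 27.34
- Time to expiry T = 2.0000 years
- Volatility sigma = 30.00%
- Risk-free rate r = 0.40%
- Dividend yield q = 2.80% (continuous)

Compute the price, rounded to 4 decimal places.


Answer: Price = 2.5375

Derivation:
d1 = (ln(S/K) + (r - q + 0.5*sigma^2) * T) / (sigma * sqrt(T)) = -0.15759459
d2 = d1 - sigma * sqrt(T) = -0.58185865
exp(-rT) = 0.99203191; exp(-qT) = 0.94553914
C = S_0 * exp(-qT) * N(d1) - K * exp(-rT) * N(d2)
N(d1) = 0.43738814; N(d2) = 0.28033095
C = 24.5200 * 0.94553914 * 0.43738814 - 27.3400 * 0.99203191 * 0.28033095 = 2.5375


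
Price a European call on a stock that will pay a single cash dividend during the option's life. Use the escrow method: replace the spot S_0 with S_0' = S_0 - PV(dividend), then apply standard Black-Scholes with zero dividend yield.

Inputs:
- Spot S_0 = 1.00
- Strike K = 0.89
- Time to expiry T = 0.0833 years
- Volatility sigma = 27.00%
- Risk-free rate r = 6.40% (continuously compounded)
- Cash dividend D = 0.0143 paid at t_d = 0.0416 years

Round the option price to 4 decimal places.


PV(D) = D * exp(-r * t_d) = 0.0143 * 0.99734114 = 0.01426198
S_0' = S_0 - PV(D) = 1.0000 - 0.01426198 = 0.98573802
d1 = (ln(S_0'/K) + (r + sigma^2/2)*T) / (sigma*sqrt(T)) = 1.41846952
d2 = d1 - sigma*sqrt(T) = 1.34054282
exp(-rT) = 0.99468299
N(d1) = 0.92197313; N(d2) = 0.90996553
C = S_0' * N(d1) - K * exp(-rT) * N(d2) = 0.98573802 * 0.92197313 - 0.8900 * 0.99468299 * 0.90996553 = 0.1033

Answer: Price = 0.1033
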